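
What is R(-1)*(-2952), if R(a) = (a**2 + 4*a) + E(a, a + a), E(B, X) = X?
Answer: 14760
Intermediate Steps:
R(a) = a**2 + 6*a (R(a) = (a**2 + 4*a) + (a + a) = (a**2 + 4*a) + 2*a = a**2 + 6*a)
R(-1)*(-2952) = -(6 - 1)*(-2952) = -1*5*(-2952) = -5*(-2952) = 14760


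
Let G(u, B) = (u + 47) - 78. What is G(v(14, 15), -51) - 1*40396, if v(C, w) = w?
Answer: -40412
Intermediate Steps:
G(u, B) = -31 + u (G(u, B) = (47 + u) - 78 = -31 + u)
G(v(14, 15), -51) - 1*40396 = (-31 + 15) - 1*40396 = -16 - 40396 = -40412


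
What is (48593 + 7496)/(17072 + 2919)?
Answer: 56089/19991 ≈ 2.8057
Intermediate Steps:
(48593 + 7496)/(17072 + 2919) = 56089/19991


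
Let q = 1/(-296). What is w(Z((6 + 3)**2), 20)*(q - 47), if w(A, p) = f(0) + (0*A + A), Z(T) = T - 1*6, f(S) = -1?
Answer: -13913/4 ≈ -3478.3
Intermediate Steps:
Z(T) = -6 + T (Z(T) = T - 6 = -6 + T)
q = -1/296 ≈ -0.0033784
w(A, p) = -1 + A (w(A, p) = -1 + (0*A + A) = -1 + (0 + A) = -1 + A)
w(Z((6 + 3)**2), 20)*(q - 47) = (-1 + (-6 + (6 + 3)**2))*(-1/296 - 47) = (-1 + (-6 + 9**2))*(-13913/296) = (-1 + (-6 + 81))*(-13913/296) = (-1 + 75)*(-13913/296) = 74*(-13913/296) = -13913/4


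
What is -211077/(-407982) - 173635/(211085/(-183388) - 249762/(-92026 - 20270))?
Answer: -10130936526067620397/62612069652938 ≈ -1.6180e+5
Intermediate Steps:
-211077/(-407982) - 173635/(211085/(-183388) - 249762/(-92026 - 20270)) = -211077*(-1/407982) - 173635/(211085*(-1/183388) - 249762/(-112296)) = 70359/135994 - 173635/(-211085/183388 - 249762*(-1/112296)) = 70359/135994 - 173635/(-211085/183388 + 41627/18716) = 70359/135994 - 173635/460403177/429036226 = 70359/135994 - 173635*429036226/460403177 = 70359/135994 - 74495705101510/460403177 = -10130936526067620397/62612069652938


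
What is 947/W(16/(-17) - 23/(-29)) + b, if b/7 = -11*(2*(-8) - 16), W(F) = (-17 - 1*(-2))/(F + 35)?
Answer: 1949926/7395 ≈ 263.68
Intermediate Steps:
W(F) = -15/(35 + F) (W(F) = (-17 + 2)/(35 + F) = -15/(35 + F))
b = 2464 (b = 7*(-11*(2*(-8) - 16)) = 7*(-11*(-16 - 16)) = 7*(-11*(-32)) = 7*352 = 2464)
947/W(16/(-17) - 23/(-29)) + b = 947/((-15/(35 + (16/(-17) - 23/(-29))))) + 2464 = 947/((-15/(35 + (16*(-1/17) - 23*(-1/29))))) + 2464 = 947/((-15/(35 + (-16/17 + 23/29)))) + 2464 = 947/((-15/(35 - 73/493))) + 2464 = 947/((-15/17182/493)) + 2464 = 947/((-15*493/17182)) + 2464 = 947/(-7395/17182) + 2464 = 947*(-17182/7395) + 2464 = -16271354/7395 + 2464 = 1949926/7395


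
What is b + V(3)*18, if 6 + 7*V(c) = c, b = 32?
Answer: 170/7 ≈ 24.286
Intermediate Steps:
V(c) = -6/7 + c/7
b + V(3)*18 = 32 + (-6/7 + (⅐)*3)*18 = 32 + (-6/7 + 3/7)*18 = 32 - 3/7*18 = 32 - 54/7 = 170/7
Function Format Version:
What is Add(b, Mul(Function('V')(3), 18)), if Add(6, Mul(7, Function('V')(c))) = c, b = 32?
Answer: Rational(170, 7) ≈ 24.286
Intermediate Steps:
Function('V')(c) = Add(Rational(-6, 7), Mul(Rational(1, 7), c))
Add(b, Mul(Function('V')(3), 18)) = Add(32, Mul(Add(Rational(-6, 7), Mul(Rational(1, 7), 3)), 18)) = Add(32, Mul(Add(Rational(-6, 7), Rational(3, 7)), 18)) = Add(32, Mul(Rational(-3, 7), 18)) = Add(32, Rational(-54, 7)) = Rational(170, 7)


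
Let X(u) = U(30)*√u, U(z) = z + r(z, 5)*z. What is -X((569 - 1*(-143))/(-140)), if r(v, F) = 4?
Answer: -30*I*√6230/7 ≈ -338.27*I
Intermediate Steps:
U(z) = 5*z (U(z) = z + 4*z = 5*z)
X(u) = 150*√u (X(u) = (5*30)*√u = 150*√u)
-X((569 - 1*(-143))/(-140)) = -150*√((569 - 1*(-143))/(-140)) = -150*√((569 + 143)*(-1/140)) = -150*√(712*(-1/140)) = -150*√(-178/35) = -150*I*√6230/35 = -30*I*√6230/7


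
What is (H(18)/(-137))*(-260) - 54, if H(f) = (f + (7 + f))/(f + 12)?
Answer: -21076/411 ≈ -51.280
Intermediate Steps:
H(f) = (7 + 2*f)/(12 + f)
(H(18)/(-137))*(-260) - 54 = (((7 + 2*18)/(12 + 18))/(-137))*(-260) - 54 = (((7 + 36)/30)*(-1/137))*(-260) - 54 = (((1/30)*43)*(-1/137))*(-260) - 54 = ((43/30)*(-1/137))*(-260) - 54 = -43/4110*(-260) - 54 = 1118/411 - 54 = -21076/411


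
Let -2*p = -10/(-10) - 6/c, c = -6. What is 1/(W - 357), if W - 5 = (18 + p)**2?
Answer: -1/63 ≈ -0.015873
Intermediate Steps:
p = -1 (p = -(-10/(-10) - 6/(-6))/2 = -(-10*(-1/10) - 6*(-1/6))/2 = -(1 + 1)/2 = -1/2*2 = -1)
W = 294 (W = 5 + (18 - 1)**2 = 5 + 17**2 = 5 + 289 = 294)
1/(W - 357) = 1/(294 - 357) = 1/(-63) = -1/63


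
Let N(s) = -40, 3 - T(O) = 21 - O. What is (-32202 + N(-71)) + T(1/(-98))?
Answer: -3161481/98 ≈ -32260.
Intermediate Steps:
T(O) = -18 + O (T(O) = 3 - (21 - O) = 3 + (-21 + O) = -18 + O)
(-32202 + N(-71)) + T(1/(-98)) = (-32202 - 40) + (-18 + 1/(-98)) = -32242 + (-18 - 1/98) = -32242 - 1765/98 = -3161481/98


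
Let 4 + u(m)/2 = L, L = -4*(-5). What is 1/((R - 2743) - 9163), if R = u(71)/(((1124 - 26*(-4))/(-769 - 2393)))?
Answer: -307/3680438 ≈ -8.3414e-5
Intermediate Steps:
L = 20
u(m) = 32 (u(m) = -8 + 2*20 = -8 + 40 = 32)
R = -25296/307 (R = 32/(((1124 - 26*(-4))/(-769 - 2393))) = 32/(((1124 + 104)/(-3162))) = 32/((1228*(-1/3162))) = 32/(-614/1581) = 32*(-1581/614) = -25296/307 ≈ -82.397)
1/((R - 2743) - 9163) = 1/((-25296/307 - 2743) - 9163) = 1/(-867397/307 - 9163) = 1/(-3680438/307) = -307/3680438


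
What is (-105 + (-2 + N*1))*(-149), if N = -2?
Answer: 16241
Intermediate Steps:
(-105 + (-2 + N*1))*(-149) = (-105 + (-2 - 2*1))*(-149) = (-105 + (-2 - 2))*(-149) = (-105 - 4)*(-149) = -109*(-149) = 16241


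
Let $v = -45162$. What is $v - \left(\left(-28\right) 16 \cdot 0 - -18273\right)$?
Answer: $-63435$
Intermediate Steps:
$v - \left(\left(-28\right) 16 \cdot 0 - -18273\right) = -45162 - \left(\left(-28\right) 16 \cdot 0 - -18273\right) = -45162 - \left(\left(-448\right) 0 + 18273\right) = -45162 - \left(0 + 18273\right) = -45162 - 18273 = -63435$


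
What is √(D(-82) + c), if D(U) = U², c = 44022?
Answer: √50746 ≈ 225.27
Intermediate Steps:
√(D(-82) + c) = √((-82)² + 44022) = √(6724 + 44022) = √50746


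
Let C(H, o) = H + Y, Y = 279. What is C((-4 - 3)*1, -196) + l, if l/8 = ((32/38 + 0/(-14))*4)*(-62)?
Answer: -26576/19 ≈ -1398.7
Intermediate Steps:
C(H, o) = 279 + H (C(H, o) = H + 279 = 279 + H)
l = -31744/19 (l = 8*(((32/38 + 0/(-14))*4)*(-62)) = 8*(((32*(1/38) + 0*(-1/14))*4)*(-62)) = 8*(((16/19 + 0)*4)*(-62)) = 8*(((16/19)*4)*(-62)) = 8*((64/19)*(-62)) = 8*(-3968/19) = -31744/19 ≈ -1670.7)
C((-4 - 3)*1, -196) + l = (279 + (-4 - 3)*1) - 31744/19 = (279 - 7*1) - 31744/19 = (279 - 7) - 31744/19 = 272 - 31744/19 = -26576/19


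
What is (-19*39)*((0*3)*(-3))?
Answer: 0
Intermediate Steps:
(-19*39)*((0*3)*(-3)) = -0*(-3) = -741*0 = 0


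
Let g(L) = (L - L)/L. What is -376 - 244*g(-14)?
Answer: -376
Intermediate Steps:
g(L) = 0 (g(L) = 0/L = 0)
-376 - 244*g(-14) = -376 - 244*0 = -376 + 0 = -376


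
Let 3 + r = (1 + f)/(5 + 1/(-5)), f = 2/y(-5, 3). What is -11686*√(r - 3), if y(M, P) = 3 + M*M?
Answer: -5843*I*√4529/14 ≈ -28087.0*I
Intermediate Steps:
y(M, P) = 3 + M²
f = 1/14 (f = 2/(3 + (-5)²) = 2/(3 + 25) = 2/28 = 2*(1/28) = 1/14 ≈ 0.071429)
r = -311/112 (r = -3 + (1 + 1/14)/(5 + 1/(-5)) = -3 + 15/(14*(5 - ⅕)) = -3 + 15/(14*(24/5)) = -3 + (15/14)*(5/24) = -3 + 25/112 = -311/112 ≈ -2.7768)
-11686*√(r - 3) = -11686*√(-311/112 - 3) = -5843*I*√4529/14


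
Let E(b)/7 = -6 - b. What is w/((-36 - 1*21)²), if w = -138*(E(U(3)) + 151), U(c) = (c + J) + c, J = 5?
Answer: -1472/1083 ≈ -1.3592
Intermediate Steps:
U(c) = 5 + 2*c (U(c) = (c + 5) + c = (5 + c) + c = 5 + 2*c)
E(b) = -42 - 7*b (E(b) = 7*(-6 - b) = -42 - 7*b)
w = -4416 (w = -138*((-42 - 7*(5 + 2*3)) + 151) = -138*((-42 - 7*(5 + 6)) + 151) = -138*((-42 - 7*11) + 151) = -138*((-42 - 77) + 151) = -138*(-119 + 151) = -138*32 = -4416)
w/((-36 - 1*21)²) = -4416/(-36 - 1*21)² = -4416/(-36 - 21)² = -4416/((-57)²) = -4416/3249 = -4416*1/3249 = -1472/1083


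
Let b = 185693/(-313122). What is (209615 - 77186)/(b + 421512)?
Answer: 41466433338/131984494771 ≈ 0.31418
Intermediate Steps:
b = -185693/313122 (b = 185693*(-1/313122) = -185693/313122 ≈ -0.59304)
(209615 - 77186)/(b + 421512) = (209615 - 77186)/(-185693/313122 + 421512) = 132429/(131984494771/313122) = 132429*(313122/131984494771) = 41466433338/131984494771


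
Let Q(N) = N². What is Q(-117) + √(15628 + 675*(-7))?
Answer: 13689 + √10903 ≈ 13793.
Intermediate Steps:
Q(-117) + √(15628 + 675*(-7)) = (-117)² + √(15628 + 675*(-7)) = 13689 + √(15628 - 4725) = 13689 + √10903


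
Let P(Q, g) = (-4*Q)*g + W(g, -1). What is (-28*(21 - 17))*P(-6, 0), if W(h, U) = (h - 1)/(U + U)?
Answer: -56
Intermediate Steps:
W(h, U) = (-1 + h)/(2*U) (W(h, U) = (-1 + h)/((2*U)) = (-1 + h)*(1/(2*U)) = (-1 + h)/(2*U))
P(Q, g) = ½ - g/2 - 4*Q*g (P(Q, g) = (-4*Q)*g + (½)*(-1 + g)/(-1) = -4*Q*g + (½)*(-1)*(-1 + g) = -4*Q*g + (½ - g/2) = ½ - g/2 - 4*Q*g)
(-28*(21 - 17))*P(-6, 0) = (-28*(21 - 17))*(½ - ½*0 - 4*(-6)*0) = (-28*4)*(½ + 0 + 0) = -112*½ = -56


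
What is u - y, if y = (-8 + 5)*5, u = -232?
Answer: -217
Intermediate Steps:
y = -15 (y = -3*5 = -15)
u - y = -232 - 1*(-15) = -232 + 15 = -217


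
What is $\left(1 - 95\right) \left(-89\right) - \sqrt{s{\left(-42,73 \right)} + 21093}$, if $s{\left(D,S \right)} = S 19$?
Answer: $8366 - 4 \sqrt{1405} \approx 8216.1$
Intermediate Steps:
$s{\left(D,S \right)} = 19 S$
$\left(1 - 95\right) \left(-89\right) - \sqrt{s{\left(-42,73 \right)} + 21093} = \left(1 - 95\right) \left(-89\right) - \sqrt{19 \cdot 73 + 21093} = \left(-94\right) \left(-89\right) - \sqrt{1387 + 21093} = 8366 - \sqrt{22480} = 8366 - 4 \sqrt{1405}$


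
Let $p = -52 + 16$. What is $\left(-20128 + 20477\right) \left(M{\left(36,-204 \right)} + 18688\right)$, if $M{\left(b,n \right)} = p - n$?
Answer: $6580744$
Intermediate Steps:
$p = -36$
$M{\left(b,n \right)} = -36 - n$
$\left(-20128 + 20477\right) \left(M{\left(36,-204 \right)} + 18688\right) = \left(-20128 + 20477\right) \left(\left(-36 - -204\right) + 18688\right) = 349 \left(\left(-36 + 204\right) + 18688\right) = 349 \left(168 + 18688\right) = 349 \cdot 18856 = 6580744$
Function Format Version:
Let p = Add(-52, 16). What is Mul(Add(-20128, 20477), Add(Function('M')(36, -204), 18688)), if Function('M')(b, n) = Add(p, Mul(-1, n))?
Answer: 6580744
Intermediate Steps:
p = -36
Function('M')(b, n) = Add(-36, Mul(-1, n))
Mul(Add(-20128, 20477), Add(Function('M')(36, -204), 18688)) = Mul(Add(-20128, 20477), Add(Add(-36, Mul(-1, -204)), 18688)) = Mul(349, Add(Add(-36, 204), 18688)) = Mul(349, Add(168, 18688)) = Mul(349, 18856) = 6580744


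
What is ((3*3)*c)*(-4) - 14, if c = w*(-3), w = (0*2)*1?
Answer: -14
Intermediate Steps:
w = 0 (w = 0*1 = 0)
c = 0 (c = 0*(-3) = 0)
((3*3)*c)*(-4) - 14 = ((3*3)*0)*(-4) - 14 = (9*0)*(-4) - 14 = 0*(-4) - 14 = 0 - 14 = -14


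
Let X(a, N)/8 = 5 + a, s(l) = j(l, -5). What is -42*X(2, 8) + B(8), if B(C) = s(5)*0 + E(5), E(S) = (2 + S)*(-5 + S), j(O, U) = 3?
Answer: -2352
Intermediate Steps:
s(l) = 3
X(a, N) = 40 + 8*a (X(a, N) = 8*(5 + a) = 40 + 8*a)
E(S) = (-5 + S)*(2 + S)
B(C) = 0 (B(C) = 3*0 + (-10 + 5² - 3*5) = 0 + (-10 + 25 - 15) = 0 + 0 = 0)
-42*X(2, 8) + B(8) = -42*(40 + 8*2) + 0 = -42*(40 + 16) + 0 = -42*56 + 0 = -2352 + 0 = -2352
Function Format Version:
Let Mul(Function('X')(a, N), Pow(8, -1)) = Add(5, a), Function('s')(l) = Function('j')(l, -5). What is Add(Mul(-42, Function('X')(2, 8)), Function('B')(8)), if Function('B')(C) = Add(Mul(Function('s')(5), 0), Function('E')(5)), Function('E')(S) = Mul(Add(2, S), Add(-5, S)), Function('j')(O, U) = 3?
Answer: -2352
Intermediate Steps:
Function('s')(l) = 3
Function('X')(a, N) = Add(40, Mul(8, a)) (Function('X')(a, N) = Mul(8, Add(5, a)) = Add(40, Mul(8, a)))
Function('E')(S) = Mul(Add(-5, S), Add(2, S))
Function('B')(C) = 0 (Function('B')(C) = Add(Mul(3, 0), Add(-10, Pow(5, 2), Mul(-3, 5))) = Add(0, Add(-10, 25, -15)) = Add(0, 0) = 0)
Add(Mul(-42, Function('X')(2, 8)), Function('B')(8)) = Add(Mul(-42, Add(40, Mul(8, 2))), 0) = Add(Mul(-42, Add(40, 16)), 0) = Add(Mul(-42, 56), 0) = Add(-2352, 0) = -2352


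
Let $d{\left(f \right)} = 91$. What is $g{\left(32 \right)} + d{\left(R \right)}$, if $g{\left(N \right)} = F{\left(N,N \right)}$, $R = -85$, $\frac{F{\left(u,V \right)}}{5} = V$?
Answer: $251$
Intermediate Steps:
$F{\left(u,V \right)} = 5 V$
$g{\left(N \right)} = 5 N$
$g{\left(32 \right)} + d{\left(R \right)} = 5 \cdot 32 + 91 = 160 + 91 = 251$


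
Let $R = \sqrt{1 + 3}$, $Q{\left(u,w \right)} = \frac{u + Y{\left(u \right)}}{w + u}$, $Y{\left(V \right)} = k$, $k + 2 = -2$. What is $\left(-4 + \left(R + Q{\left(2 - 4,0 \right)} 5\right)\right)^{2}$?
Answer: $169$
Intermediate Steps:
$k = -4$ ($k = -2 - 2 = -4$)
$Y{\left(V \right)} = -4$
$Q{\left(u,w \right)} = \frac{-4 + u}{u + w}$ ($Q{\left(u,w \right)} = \frac{u - 4}{w + u} = \frac{-4 + u}{u + w}$)
$R = 2$ ($R = \sqrt{4} = 2$)
$\left(-4 + \left(R + Q{\left(2 - 4,0 \right)} 5\right)\right)^{2} = \left(-4 + \left(2 + \frac{-4 + \left(2 - 4\right)}{\left(2 - 4\right) + 0} \cdot 5\right)\right)^{2} = \left(-4 + \left(2 + \frac{-4 - 2}{-2 + 0} \cdot 5\right)\right)^{2} = \left(-4 + \left(2 + \frac{1}{-2} \left(-6\right) 5\right)\right)^{2} = \left(-4 + \left(2 + \left(- \frac{1}{2}\right) \left(-6\right) 5\right)\right)^{2} = \left(-4 + \left(2 + 3 \cdot 5\right)\right)^{2} = \left(-4 + \left(2 + 15\right)\right)^{2} = \left(-4 + 17\right)^{2} = 13^{2} = 169$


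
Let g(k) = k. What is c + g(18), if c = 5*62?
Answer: 328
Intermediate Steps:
c = 310
c + g(18) = 310 + 18 = 328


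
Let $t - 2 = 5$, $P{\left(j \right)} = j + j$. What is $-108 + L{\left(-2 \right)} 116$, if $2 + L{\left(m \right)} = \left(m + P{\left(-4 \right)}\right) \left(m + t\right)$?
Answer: $-6140$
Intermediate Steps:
$P{\left(j \right)} = 2 j$
$t = 7$ ($t = 2 + 5 = 7$)
$L{\left(m \right)} = -2 + \left(-8 + m\right) \left(7 + m\right)$ ($L{\left(m \right)} = -2 + \left(m + 2 \left(-4\right)\right) \left(m + 7\right) = -2 + \left(m - 8\right) \left(7 + m\right) = -2 + \left(-8 + m\right) \left(7 + m\right)$)
$-108 + L{\left(-2 \right)} 116 = -108 + \left(-58 + \left(-2\right)^{2} - -2\right) 116 = -108 + \left(-58 + 4 + 2\right) 116 = -108 - 6032 = -6140$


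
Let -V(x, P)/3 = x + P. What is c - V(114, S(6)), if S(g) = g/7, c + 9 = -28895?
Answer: -199916/7 ≈ -28559.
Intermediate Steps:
c = -28904 (c = -9 - 28895 = -28904)
S(g) = g/7 (S(g) = g*(⅐) = g/7)
V(x, P) = -3*P - 3*x (V(x, P) = -3*(x + P) = -3*(P + x) = -3*P - 3*x)
c - V(114, S(6)) = -28904 - (-3*6/7 - 3*114) = -28904 - (-3*6/7 - 342) = -28904 - (-18/7 - 342) = -28904 - 1*(-2412/7) = -28904 + 2412/7 = -199916/7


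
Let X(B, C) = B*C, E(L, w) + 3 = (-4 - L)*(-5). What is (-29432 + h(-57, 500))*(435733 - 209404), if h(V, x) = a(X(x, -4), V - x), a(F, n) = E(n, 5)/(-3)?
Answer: -6452488904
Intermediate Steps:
E(L, w) = 17 + 5*L (E(L, w) = -3 + (-4 - L)*(-5) = -3 + (20 + 5*L) = 17 + 5*L)
a(F, n) = -17/3 - 5*n/3 (a(F, n) = (17 + 5*n)/(-3) = (17 + 5*n)*(-⅓) = -17/3 - 5*n/3)
h(V, x) = -17/3 - 5*V/3 + 5*x/3 (h(V, x) = -17/3 - 5*(V - x)/3 = -17/3 + (-5*V/3 + 5*x/3) = -17/3 - 5*V/3 + 5*x/3)
(-29432 + h(-57, 500))*(435733 - 209404) = (-29432 + (-17/3 - 5/3*(-57) + (5/3)*500))*(435733 - 209404) = (-29432 + (-17/3 + 95 + 2500/3))*226329 = (-29432 + 2768/3)*226329 = -85528/3*226329 = -6452488904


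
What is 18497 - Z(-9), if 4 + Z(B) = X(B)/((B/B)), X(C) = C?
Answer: 18510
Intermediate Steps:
Z(B) = -4 + B (Z(B) = -4 + B/((B/B)) = -4 + B/1 = -4 + B*1 = -4 + B)
18497 - Z(-9) = 18497 - (-4 - 9) = 18497 - 1*(-13) = 18497 + 13 = 18510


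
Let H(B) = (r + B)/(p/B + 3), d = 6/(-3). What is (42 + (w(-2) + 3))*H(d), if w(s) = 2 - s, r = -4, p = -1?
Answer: -84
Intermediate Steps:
d = -2 (d = 6*(-1/3) = -2)
H(B) = (-4 + B)/(3 - 1/B) (H(B) = (-4 + B)/(-1/B + 3) = (-4 + B)/(3 - 1/B))
(42 + (w(-2) + 3))*H(d) = (42 + ((2 - 1*(-2)) + 3))*(-2*(-4 - 2)/(-1 + 3*(-2))) = (42 + ((2 + 2) + 3))*(-2*(-6)/(-1 - 6)) = (42 + (4 + 3))*(-2*(-6)/(-7)) = (42 + 7)*(-2*(-1/7)*(-6)) = 49*(-12/7) = -84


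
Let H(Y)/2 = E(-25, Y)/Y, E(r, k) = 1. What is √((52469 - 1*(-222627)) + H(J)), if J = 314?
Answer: 3*√753426829/157 ≈ 524.50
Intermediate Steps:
H(Y) = 2/Y (H(Y) = 2*(1/Y) = 2/Y)
√((52469 - 1*(-222627)) + H(J)) = √((52469 - 1*(-222627)) + 2/314) = √((52469 + 222627) + 2*(1/314)) = √(275096 + 1/157) = √(43190073/157) = 3*√753426829/157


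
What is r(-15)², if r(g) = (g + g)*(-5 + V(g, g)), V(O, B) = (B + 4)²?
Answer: 12110400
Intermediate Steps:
V(O, B) = (4 + B)²
r(g) = 2*g*(-5 + (4 + g)²) (r(g) = (g + g)*(-5 + (4 + g)²) = (2*g)*(-5 + (4 + g)²) = 2*g*(-5 + (4 + g)²))
r(-15)² = (2*(-15)*(-5 + (4 - 15)²))² = (2*(-15)*(-5 + (-11)²))² = (2*(-15)*(-5 + 121))² = (2*(-15)*116)² = (-3480)² = 12110400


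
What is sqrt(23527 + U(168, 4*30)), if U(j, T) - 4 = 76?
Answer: 3*sqrt(2623) ≈ 153.65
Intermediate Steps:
U(j, T) = 80 (U(j, T) = 4 + 76 = 80)
sqrt(23527 + U(168, 4*30)) = sqrt(23527 + 80) = sqrt(23607) = 3*sqrt(2623)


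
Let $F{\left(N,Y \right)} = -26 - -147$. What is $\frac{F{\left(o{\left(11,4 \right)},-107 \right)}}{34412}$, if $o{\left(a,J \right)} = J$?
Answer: $\frac{121}{34412} \approx 0.0035162$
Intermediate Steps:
$F{\left(N,Y \right)} = 121$ ($F{\left(N,Y \right)} = -26 + 147 = 121$)
$\frac{F{\left(o{\left(11,4 \right)},-107 \right)}}{34412} = \frac{121}{34412}$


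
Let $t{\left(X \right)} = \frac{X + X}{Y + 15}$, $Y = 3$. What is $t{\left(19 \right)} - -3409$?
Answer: $\frac{30700}{9} \approx 3411.1$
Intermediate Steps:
$t{\left(X \right)} = \frac{X}{9}$ ($t{\left(X \right)} = \frac{X + X}{3 + 15} = \frac{2 X}{18} = 2 X \frac{1}{18} = \frac{X}{9}$)
$t{\left(19 \right)} - -3409 = \frac{1}{9} \cdot 19 - -3409 = \frac{19}{9} + 3409 = \frac{30700}{9}$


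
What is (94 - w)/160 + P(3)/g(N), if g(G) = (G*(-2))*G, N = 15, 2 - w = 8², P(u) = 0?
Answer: 39/40 ≈ 0.97500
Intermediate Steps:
w = -62 (w = 2 - 1*8² = 2 - 1*64 = 2 - 64 = -62)
g(G) = -2*G² (g(G) = (-2*G)*G = -2*G²)
(94 - w)/160 + P(3)/g(N) = (94 - 1*(-62))/160 + 0/((-2*15²)) = (94 + 62)*(1/160) + 0/((-2*225)) = 156*(1/160) + 0/(-450) = 39/40 + 0*(-1/450) = 39/40 + 0 = 39/40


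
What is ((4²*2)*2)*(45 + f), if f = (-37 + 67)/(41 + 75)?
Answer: 84000/29 ≈ 2896.6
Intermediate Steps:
f = 15/58 (f = 30/116 = 30*(1/116) = 15/58 ≈ 0.25862)
((4²*2)*2)*(45 + f) = ((4²*2)*2)*(45 + 15/58) = ((16*2)*2)*(2625/58) = (32*2)*(2625/58) = 64*(2625/58) = 84000/29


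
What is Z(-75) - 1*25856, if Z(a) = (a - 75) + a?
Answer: -26081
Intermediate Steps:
Z(a) = -75 + 2*a (Z(a) = (-75 + a) + a = -75 + 2*a)
Z(-75) - 1*25856 = (-75 + 2*(-75)) - 1*25856 = (-75 - 150) - 25856 = -225 - 25856 = -26081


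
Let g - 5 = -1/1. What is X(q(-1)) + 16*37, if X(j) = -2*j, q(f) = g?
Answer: 584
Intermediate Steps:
g = 4 (g = 5 - 1/1 = 5 - 1*1 = 5 - 1 = 4)
q(f) = 4
X(q(-1)) + 16*37 = -2*4 + 16*37 = -8 + 592 = 584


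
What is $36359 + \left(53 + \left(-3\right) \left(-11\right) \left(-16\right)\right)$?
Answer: $35884$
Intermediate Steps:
$36359 + \left(53 + \left(-3\right) \left(-11\right) \left(-16\right)\right) = 36359 + \left(53 + 33 \left(-16\right)\right) = 36359 + \left(53 - 528\right) = 36359 - 475 = 35884$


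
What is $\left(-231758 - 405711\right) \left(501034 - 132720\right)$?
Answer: $-234788757266$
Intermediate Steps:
$\left(-231758 - 405711\right) \left(501034 - 132720\right) = \left(-637469\right) 368314 = -234788757266$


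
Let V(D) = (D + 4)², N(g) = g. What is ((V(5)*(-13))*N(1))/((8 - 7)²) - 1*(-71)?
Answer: -982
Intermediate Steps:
V(D) = (4 + D)²
((V(5)*(-13))*N(1))/((8 - 7)²) - 1*(-71) = (((4 + 5)²*(-13))*1)/((8 - 7)²) - 1*(-71) = ((9²*(-13))*1)/(1²) + 71 = ((81*(-13))*1)/1 + 71 = -1053*1*1 + 71 = -1053*1 + 71 = -1053 + 71 = -982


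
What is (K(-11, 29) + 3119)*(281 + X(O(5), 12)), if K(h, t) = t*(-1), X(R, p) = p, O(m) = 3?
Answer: 905370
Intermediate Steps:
K(h, t) = -t
(K(-11, 29) + 3119)*(281 + X(O(5), 12)) = (-1*29 + 3119)*(281 + 12) = (-29 + 3119)*293 = 3090*293 = 905370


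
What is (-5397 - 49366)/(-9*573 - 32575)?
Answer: 54763/37732 ≈ 1.4514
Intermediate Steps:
(-5397 - 49366)/(-9*573 - 32575) = -54763/(-5157 - 32575) = -54763/(-37732) = -54763*(-1/37732) = 54763/37732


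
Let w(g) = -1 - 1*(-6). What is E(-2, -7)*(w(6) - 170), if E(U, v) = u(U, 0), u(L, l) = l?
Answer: 0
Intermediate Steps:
w(g) = 5 (w(g) = -1 + 6 = 5)
E(U, v) = 0
E(-2, -7)*(w(6) - 170) = 0*(5 - 170) = 0*(-165) = 0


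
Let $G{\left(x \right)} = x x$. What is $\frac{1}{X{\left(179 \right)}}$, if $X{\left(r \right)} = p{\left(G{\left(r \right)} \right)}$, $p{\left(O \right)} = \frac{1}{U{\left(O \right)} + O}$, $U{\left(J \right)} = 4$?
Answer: $32045$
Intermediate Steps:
$G{\left(x \right)} = x^{2}$
$p{\left(O \right)} = \frac{1}{4 + O}$
$X{\left(r \right)} = \frac{1}{4 + r^{2}}$
$\frac{1}{X{\left(179 \right)}} = \frac{1}{\frac{1}{4 + 179^{2}}} = \frac{1}{\frac{1}{4 + 32041}} = \frac{1}{\frac{1}{32045}} = 32045$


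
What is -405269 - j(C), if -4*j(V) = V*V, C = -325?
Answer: -1515451/4 ≈ -3.7886e+5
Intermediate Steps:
j(V) = -V**2/4 (j(V) = -V*V/4 = -V**2/4)
-405269 - j(C) = -405269 - (-1)*(-325)**2/4 = -405269 - (-1)*105625/4 = -405269 - 1*(-105625/4) = -405269 + 105625/4 = -1515451/4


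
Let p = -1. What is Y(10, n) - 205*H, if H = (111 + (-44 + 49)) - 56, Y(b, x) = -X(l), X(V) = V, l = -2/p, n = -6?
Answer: -12302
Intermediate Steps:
l = 2 (l = -2/(-1) = -2*(-1) = 2)
Y(b, x) = -2 (Y(b, x) = -1*2 = -2)
H = 60 (H = (111 + 5) - 56 = 116 - 56 = 60)
Y(10, n) - 205*H = -2 - 205*60 = -2 - 12300 = -12302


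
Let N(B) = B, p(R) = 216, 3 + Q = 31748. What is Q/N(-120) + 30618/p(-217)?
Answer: -2947/24 ≈ -122.79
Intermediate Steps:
Q = 31745 (Q = -3 + 31748 = 31745)
Q/N(-120) + 30618/p(-217) = 31745/(-120) + 30618/216 = 31745*(-1/120) + 30618*(1/216) = -6349/24 + 567/4 = -2947/24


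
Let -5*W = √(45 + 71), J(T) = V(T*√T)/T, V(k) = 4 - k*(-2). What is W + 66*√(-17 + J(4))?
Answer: -2*√29/5 + 132*I*√3 ≈ -2.1541 + 228.63*I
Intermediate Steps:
V(k) = 4 + 2*k (V(k) = 4 - (-2)*k = 4 + 2*k)
J(T) = (4 + 2*T^(3/2))/T (J(T) = (4 + 2*(T*√T))/T = (4 + 2*T^(3/2))/T)
W = -2*√29/5 (W = -√(45 + 71)/5 = -2*√29/5 ≈ -2.1541)
W + 66*√(-17 + J(4)) = -2*√29/5 + 66*√(-17 + 2*(2 + 4^(3/2))/4) = -2*√29/5 + 66*√(-17 + 2*(¼)*(2 + 8)) = -2*√29/5 + 66*√(-17 + 2*(¼)*10) = -2*√29/5 + 66*√(-17 + 5) = -2*√29/5 + 66*√(-12) = -2*√29/5 + 66*(2*I*√3) = -2*√29/5 + 132*I*√3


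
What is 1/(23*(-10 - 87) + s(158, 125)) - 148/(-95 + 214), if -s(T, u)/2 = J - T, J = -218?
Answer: -12883/10353 ≈ -1.2444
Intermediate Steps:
s(T, u) = 436 + 2*T (s(T, u) = -2*(-218 - T) = 436 + 2*T)
1/(23*(-10 - 87) + s(158, 125)) - 148/(-95 + 214) = 1/(23*(-10 - 87) + (436 + 2*158)) - 148/(-95 + 214) = 1/(23*(-97) + (436 + 316)) - 148/119 = 1/(-2231 + 752) - 148/119 = 1/(-1479) - 1*148/119 = -1/1479 - 148/119 = -12883/10353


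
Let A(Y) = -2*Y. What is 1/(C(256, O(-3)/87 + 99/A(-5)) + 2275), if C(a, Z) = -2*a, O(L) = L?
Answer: 1/1763 ≈ 0.00056721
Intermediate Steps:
1/(C(256, O(-3)/87 + 99/A(-5)) + 2275) = 1/(-2*256 + 2275) = 1/(-512 + 2275) = 1/1763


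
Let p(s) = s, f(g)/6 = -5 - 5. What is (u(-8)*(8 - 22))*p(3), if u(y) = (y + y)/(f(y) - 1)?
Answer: -672/61 ≈ -11.016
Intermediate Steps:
f(g) = -60 (f(g) = 6*(-5 - 5) = 6*(-10) = -60)
u(y) = -2*y/61 (u(y) = (y + y)/(-60 - 1) = (2*y)/(-61) = (2*y)*(-1/61) = -2*y/61)
(u(-8)*(8 - 22))*p(3) = ((-2/61*(-8))*(8 - 22))*3 = ((16/61)*(-14))*3 = -224/61*3 = -672/61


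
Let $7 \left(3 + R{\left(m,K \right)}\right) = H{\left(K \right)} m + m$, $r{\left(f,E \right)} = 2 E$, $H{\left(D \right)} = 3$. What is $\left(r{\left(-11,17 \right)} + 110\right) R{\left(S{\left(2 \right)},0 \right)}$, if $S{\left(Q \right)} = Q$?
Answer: $- \frac{1872}{7} \approx -267.43$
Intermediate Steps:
$R{\left(m,K \right)} = -3 + \frac{4 m}{7}$ ($R{\left(m,K \right)} = -3 + \frac{3 m + m}{7} = -3 + \frac{4 m}{7}$)
$\left(r{\left(-11,17 \right)} + 110\right) R{\left(S{\left(2 \right)},0 \right)} = \left(2 \cdot 17 + 110\right) \left(-3 + \frac{4}{7} \cdot 2\right) = \left(34 + 110\right) \left(-3 + \frac{8}{7}\right) = 144 \left(- \frac{13}{7}\right) = - \frac{1872}{7}$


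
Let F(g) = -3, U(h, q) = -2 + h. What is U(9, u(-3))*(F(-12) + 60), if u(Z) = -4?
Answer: 399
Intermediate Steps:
U(9, u(-3))*(F(-12) + 60) = (-2 + 9)*(-3 + 60) = 7*57 = 399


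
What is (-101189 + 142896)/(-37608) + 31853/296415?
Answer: -3721550927/3715858440 ≈ -1.0015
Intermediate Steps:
(-101189 + 142896)/(-37608) + 31853/296415 = 41707*(-1/37608) + 31853*(1/296415) = -41707/37608 + 31853/296415 = -3721550927/3715858440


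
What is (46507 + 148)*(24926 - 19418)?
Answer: 256975740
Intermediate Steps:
(46507 + 148)*(24926 - 19418) = 46655*5508 = 256975740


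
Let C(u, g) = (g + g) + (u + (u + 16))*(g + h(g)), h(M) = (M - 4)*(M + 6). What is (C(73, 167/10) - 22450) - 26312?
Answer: 33989/50 ≈ 679.78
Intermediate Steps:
h(M) = (-4 + M)*(6 + M)
C(u, g) = 2*g + (16 + 2*u)*(-24 + g² + 3*g) (C(u, g) = (g + g) + (u + (u + 16))*(g + (-24 + g² + 2*g)) = 2*g + (u + (16 + u))*(-24 + g² + 3*g) = 2*g + (16 + 2*u)*(-24 + g² + 3*g))
(C(73, 167/10) - 22450) - 26312 = ((-384 + 16*(167/10)² + 50*(167/10) + 2*(167/10)*73 + 2*73*(-24 + (167/10)² + 2*(167/10))) - 22450) - 26312 = ((-384 + 16*(27889/100) + 835 + 12191/5 + 2*73*(-24 + 27889/100 + 167/5)) - 22450) - 26312 = ((-384 + 111556/25 + 835 + 12191/5 + 2*73*(28829/100)) - 22450) - 26312 = ((-384 + 111556/25 + 835 + 12191/5 + 2104517/50) - 22450) - 26312 = (2472089/50 - 22450) - 26312 = 1349589/50 - 26312 = 33989/50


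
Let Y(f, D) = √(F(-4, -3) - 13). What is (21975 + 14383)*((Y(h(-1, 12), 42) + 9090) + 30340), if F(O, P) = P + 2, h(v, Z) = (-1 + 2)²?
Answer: 1433595940 + 36358*I*√14 ≈ 1.4336e+9 + 1.3604e+5*I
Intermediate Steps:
h(v, Z) = 1 (h(v, Z) = 1² = 1)
F(O, P) = 2 + P
Y(f, D) = I*√14 (Y(f, D) = √((2 - 3) - 13) = √(-1 - 13) = √(-14) = I*√14)
(21975 + 14383)*((Y(h(-1, 12), 42) + 9090) + 30340) = (21975 + 14383)*((I*√14 + 9090) + 30340) = 36358*((9090 + I*√14) + 30340) = 36358*(39430 + I*√14) = 1433595940 + 36358*I*√14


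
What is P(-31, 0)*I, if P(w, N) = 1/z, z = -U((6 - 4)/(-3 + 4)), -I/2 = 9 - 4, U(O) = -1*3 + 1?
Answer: -5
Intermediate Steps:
U(O) = -2 (U(O) = -3 + 1 = -2)
I = -10 (I = -2*(9 - 4) = -2*5 = -10)
z = 2 (z = -1*(-2) = 2)
P(w, N) = ½ (P(w, N) = 1/2 = ½)
P(-31, 0)*I = (½)*(-10) = -5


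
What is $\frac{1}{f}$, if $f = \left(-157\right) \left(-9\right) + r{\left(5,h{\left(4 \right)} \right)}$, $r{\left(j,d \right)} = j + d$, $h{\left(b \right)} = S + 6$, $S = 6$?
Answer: $\frac{1}{1430} \approx 0.0006993$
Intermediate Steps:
$h{\left(b \right)} = 12$ ($h{\left(b \right)} = 6 + 6 = 12$)
$r{\left(j,d \right)} = d + j$
$f = 1430$ ($f = \left(-157\right) \left(-9\right) + \left(12 + 5\right) = 1413 + 17 = 1430$)
$\frac{1}{f} = \frac{1}{1430}$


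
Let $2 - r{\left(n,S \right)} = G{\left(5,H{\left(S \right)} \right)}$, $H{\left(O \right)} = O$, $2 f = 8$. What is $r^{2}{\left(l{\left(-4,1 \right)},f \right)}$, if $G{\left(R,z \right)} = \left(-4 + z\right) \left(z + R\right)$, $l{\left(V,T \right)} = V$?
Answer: $4$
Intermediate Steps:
$f = 4$ ($f = \frac{1}{2} \cdot 8 = 4$)
$G{\left(R,z \right)} = \left(-4 + z\right) \left(R + z\right)$
$r{\left(n,S \right)} = 22 - S - S^{2}$ ($r{\left(n,S \right)} = 2 - \left(S^{2} - 20 - 4 S + 5 S\right) = 2 - \left(-20 + S + S^{2}\right) = 22 - S - S^{2}$)
$r^{2}{\left(l{\left(-4,1 \right)},f \right)} = \left(22 - 4 - 4^{2}\right)^{2} = \left(22 - 4 - 16\right)^{2} = 2^{2} = 4$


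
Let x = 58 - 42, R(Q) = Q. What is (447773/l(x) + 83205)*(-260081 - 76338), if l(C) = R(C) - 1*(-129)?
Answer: -4209442064662/145 ≈ -2.9031e+10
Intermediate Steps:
x = 16
l(C) = 129 + C (l(C) = C - 1*(-129) = C + 129 = 129 + C)
(447773/l(x) + 83205)*(-260081 - 76338) = (447773/(129 + 16) + 83205)*(-260081 - 76338) = (447773/145 + 83205)*(-336419) = (12512498/145)*(-336419) = -4209442064662/145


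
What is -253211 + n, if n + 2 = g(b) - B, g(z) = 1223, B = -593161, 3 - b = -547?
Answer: 341171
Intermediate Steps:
b = 550 (b = 3 - 1*(-547) = 3 + 547 = 550)
n = 594382 (n = -2 + (1223 - 1*(-593161)) = -2 + (1223 + 593161) = -2 + 594384 = 594382)
-253211 + n = -253211 + 594382 = 341171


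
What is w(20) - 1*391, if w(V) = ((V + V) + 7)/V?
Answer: -7773/20 ≈ -388.65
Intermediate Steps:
w(V) = (7 + 2*V)/V (w(V) = (2*V + 7)/V = (7 + 2*V)/V)
w(20) - 1*391 = (2 + 7/20) - 1*391 = (2 + 7*(1/20)) - 391 = (2 + 7/20) - 391 = 47/20 - 391 = -7773/20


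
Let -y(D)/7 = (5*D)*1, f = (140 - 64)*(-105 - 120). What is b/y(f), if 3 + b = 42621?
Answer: 7103/99750 ≈ 0.071208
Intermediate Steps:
f = -17100 (f = 76*(-225) = -17100)
y(D) = -35*D (y(D) = -7*5*D = -35*D)
b = 42618 (b = -3 + 42621 = 42618)
b/y(f) = 42618/((-35*(-17100))) = 42618/598500 = 42618*(1/598500) = 7103/99750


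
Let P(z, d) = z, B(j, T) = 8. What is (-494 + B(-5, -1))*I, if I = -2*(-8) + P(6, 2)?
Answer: -10692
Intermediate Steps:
I = 22 (I = -2*(-8) + 6 = 16 + 6 = 22)
(-494 + B(-5, -1))*I = (-494 + 8)*22 = -486*22 = -10692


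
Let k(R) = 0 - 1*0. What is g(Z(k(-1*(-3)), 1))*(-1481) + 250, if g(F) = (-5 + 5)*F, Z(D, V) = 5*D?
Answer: 250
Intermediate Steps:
k(R) = 0 (k(R) = 0 + 0 = 0)
g(F) = 0 (g(F) = 0*F = 0)
g(Z(k(-1*(-3)), 1))*(-1481) + 250 = 0*(-1481) + 250 = 0 + 250 = 250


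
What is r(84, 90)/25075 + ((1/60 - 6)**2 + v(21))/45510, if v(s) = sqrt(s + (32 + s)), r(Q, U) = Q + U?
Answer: 1269566203/164327508000 + sqrt(74)/45510 ≈ 0.0079149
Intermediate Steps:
v(s) = sqrt(32 + 2*s)
r(84, 90)/25075 + ((1/60 - 6)**2 + v(21))/45510 = (84 + 90)/25075 + ((1/60 - 6)**2 + sqrt(32 + 2*21))/45510 = 174*(1/25075) + ((1/60 - 6)**2 + sqrt(32 + 42))*(1/45510) = 174/25075 + ((-359/60)**2 + sqrt(74))*(1/45510) = 174/25075 + (128881/3600 + sqrt(74))*(1/45510) = 174/25075 + (128881/163836000 + sqrt(74)/45510) = 1269566203/164327508000 + sqrt(74)/45510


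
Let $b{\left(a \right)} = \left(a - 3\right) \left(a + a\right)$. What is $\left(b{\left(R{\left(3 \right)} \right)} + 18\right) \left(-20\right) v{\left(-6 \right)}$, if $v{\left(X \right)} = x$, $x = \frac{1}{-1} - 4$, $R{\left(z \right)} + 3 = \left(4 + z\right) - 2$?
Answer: $1400$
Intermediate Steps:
$R{\left(z \right)} = -1 + z$ ($R{\left(z \right)} = -3 + \left(\left(4 + z\right) - 2\right) = -3 + \left(2 + z\right) = -1 + z$)
$b{\left(a \right)} = 2 a \left(-3 + a\right)$ ($b{\left(a \right)} = \left(-3 + a\right) 2 a = 2 a \left(-3 + a\right)$)
$x = -5$ ($x = -1 - 4 = -5$)
$v{\left(X \right)} = -5$
$\left(b{\left(R{\left(3 \right)} \right)} + 18\right) \left(-20\right) v{\left(-6 \right)} = \left(2 \left(-1 + 3\right) \left(-3 + \left(-1 + 3\right)\right) + 18\right) \left(-20\right) \left(-5\right) = \left(2 \cdot 2 \left(-3 + 2\right) + 18\right) \left(-20\right) \left(-5\right) = \left(2 \cdot 2 \left(-1\right) + 18\right) \left(-20\right) \left(-5\right) = \left(-4 + 18\right) \left(-20\right) \left(-5\right) = 14 \left(-20\right) \left(-5\right) = \left(-280\right) \left(-5\right) = 1400$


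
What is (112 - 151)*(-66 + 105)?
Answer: -1521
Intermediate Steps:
(112 - 151)*(-66 + 105) = -39*39 = -1521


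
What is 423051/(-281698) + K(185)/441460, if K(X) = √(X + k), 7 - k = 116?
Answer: -423051/281698 + √19/220730 ≈ -1.5018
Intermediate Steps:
k = -109 (k = 7 - 1*116 = 7 - 116 = -109)
K(X) = √(-109 + X) (K(X) = √(X - 109) = √(-109 + X))
423051/(-281698) + K(185)/441460 = 423051/(-281698) + √(-109 + 185)/441460 = 423051*(-1/281698) + √76*(1/441460) = -423051/281698 + (2*√19)*(1/441460) = -423051/281698 + √19/220730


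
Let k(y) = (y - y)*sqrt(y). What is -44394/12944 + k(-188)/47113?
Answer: -22197/6472 ≈ -3.4297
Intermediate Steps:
k(y) = 0 (k(y) = 0*sqrt(y) = 0)
-44394/12944 + k(-188)/47113 = -44394/12944 + 0/47113 = -44394*1/12944 + 0*(1/47113) = -22197/6472 + 0 = -22197/6472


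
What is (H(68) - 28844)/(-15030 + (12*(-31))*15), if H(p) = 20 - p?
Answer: 14446/10305 ≈ 1.4018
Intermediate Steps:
(H(68) - 28844)/(-15030 + (12*(-31))*15) = ((20 - 1*68) - 28844)/(-15030 + (12*(-31))*15) = ((20 - 68) - 28844)/(-15030 - 372*15) = (-48 - 28844)/(-15030 - 5580) = -28892/(-20610) = -28892*(-1/20610) = 14446/10305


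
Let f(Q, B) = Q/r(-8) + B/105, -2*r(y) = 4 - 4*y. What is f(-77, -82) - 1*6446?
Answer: -4058777/630 ≈ -6442.5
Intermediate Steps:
r(y) = -2 + 2*y (r(y) = -(4 - 4*y)/2 = -2 + 2*y)
f(Q, B) = -Q/18 + B/105 (f(Q, B) = Q/(-2 + 2*(-8)) + B/105 = Q/(-2 - 16) + B*(1/105) = Q/(-18) + B/105 = Q*(-1/18) + B/105 = -Q/18 + B/105)
f(-77, -82) - 1*6446 = (-1/18*(-77) + (1/105)*(-82)) - 1*6446 = (77/18 - 82/105) - 6446 = 2203/630 - 6446 = -4058777/630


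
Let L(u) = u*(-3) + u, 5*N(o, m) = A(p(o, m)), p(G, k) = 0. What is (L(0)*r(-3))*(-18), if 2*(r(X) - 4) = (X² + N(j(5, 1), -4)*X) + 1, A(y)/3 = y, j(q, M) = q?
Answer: 0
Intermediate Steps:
A(y) = 3*y
N(o, m) = 0 (N(o, m) = (3*0)/5 = (⅕)*0 = 0)
L(u) = -2*u (L(u) = -3*u + u = -2*u)
r(X) = 9/2 + X²/2 (r(X) = 4 + ((X² + 0*X) + 1)/2 = 4 + ((X² + 0) + 1)/2 = 4 + (X² + 1)/2 = 4 + (1 + X²)/2 = 4 + (½ + X²/2) = 9/2 + X²/2)
(L(0)*r(-3))*(-18) = ((-2*0)*(9/2 + (½)*(-3)²))*(-18) = (0*(9/2 + (½)*9))*(-18) = (0*(9/2 + 9/2))*(-18) = (0*9)*(-18) = 0*(-18) = 0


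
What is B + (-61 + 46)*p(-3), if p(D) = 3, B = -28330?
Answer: -28375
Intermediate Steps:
B + (-61 + 46)*p(-3) = -28330 + (-61 + 46)*3 = -28330 - 15*3 = -28330 - 45 = -28375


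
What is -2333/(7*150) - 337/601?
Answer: -1755983/631050 ≈ -2.7826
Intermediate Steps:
-2333/(7*150) - 337/601 = -2333/1050 - 337*1/601 = -2333*1/1050 - 337/601 = -2333/1050 - 337/601 = -1755983/631050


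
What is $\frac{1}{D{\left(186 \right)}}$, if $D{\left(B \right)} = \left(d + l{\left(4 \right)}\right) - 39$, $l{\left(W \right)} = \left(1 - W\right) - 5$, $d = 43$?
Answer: $- \frac{1}{4} \approx -0.25$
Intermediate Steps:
$l{\left(W \right)} = -4 - W$
$D{\left(B \right)} = -4$ ($D{\left(B \right)} = \left(43 - 8\right) - 39 = 35 - 39 = -4$)
$\frac{1}{D{\left(186 \right)}} = \frac{1}{-4} = - \frac{1}{4}$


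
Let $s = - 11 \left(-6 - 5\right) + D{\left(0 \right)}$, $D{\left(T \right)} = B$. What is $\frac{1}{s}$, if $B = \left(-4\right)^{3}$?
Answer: $\frac{1}{57} \approx 0.017544$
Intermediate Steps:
$B = -64$
$D{\left(T \right)} = -64$
$s = 57$ ($s = - 11 \left(-6 - 5\right) - 64 = \left(-11\right) \left(-11\right) - 64 = 121 - 64 = 57$)
$\frac{1}{s} = \frac{1}{57}$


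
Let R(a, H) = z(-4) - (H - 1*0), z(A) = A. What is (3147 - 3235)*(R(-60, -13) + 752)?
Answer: -66968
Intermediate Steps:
R(a, H) = -4 - H (R(a, H) = -4 - (H - 1*0) = -4 - (H + 0) = -4 - H)
(3147 - 3235)*(R(-60, -13) + 752) = (3147 - 3235)*((-4 - 1*(-13)) + 752) = -88*((-4 + 13) + 752) = -88*(9 + 752) = -88*761 = -66968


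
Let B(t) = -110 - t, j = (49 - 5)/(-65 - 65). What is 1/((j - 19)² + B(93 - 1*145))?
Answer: 4225/1334999 ≈ 0.0031648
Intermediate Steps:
j = -22/65 (j = 44/(-130) = 44*(-1/130) = -22/65 ≈ -0.33846)
1/((j - 19)² + B(93 - 1*145)) = 1/((-22/65 - 19)² + (-110 - (93 - 1*145))) = 1/((-1257/65)² + (-110 - (93 - 145))) = 1/(1580049/4225 + (-110 - 1*(-52))) = 1/(1580049/4225 + (-110 + 52)) = 1/(1580049/4225 - 58) = 1/(1334999/4225) = 4225/1334999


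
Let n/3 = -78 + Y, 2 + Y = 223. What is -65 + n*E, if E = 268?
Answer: 114907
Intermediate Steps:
Y = 221 (Y = -2 + 223 = 221)
n = 429 (n = 3*(-78 + 221) = 3*143 = 429)
-65 + n*E = -65 + 429*268 = -65 + 114972 = 114907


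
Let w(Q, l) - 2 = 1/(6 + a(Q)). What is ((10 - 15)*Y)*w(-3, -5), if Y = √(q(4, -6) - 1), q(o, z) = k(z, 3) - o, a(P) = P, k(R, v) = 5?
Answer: 0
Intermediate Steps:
w(Q, l) = 2 + 1/(6 + Q)
q(o, z) = 5 - o
Y = 0 (Y = √((5 - 1*4) - 1) = √((5 - 4) - 1) = √(1 - 1) = √0 = 0)
((10 - 15)*Y)*w(-3, -5) = ((10 - 15)*0)*((13 + 2*(-3))/(6 - 3)) = (-5*0)*((13 - 6)/3) = 0*((⅓)*7) = 0*(7/3) = 0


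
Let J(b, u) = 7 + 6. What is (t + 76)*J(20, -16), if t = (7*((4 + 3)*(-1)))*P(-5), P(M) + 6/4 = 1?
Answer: 2613/2 ≈ 1306.5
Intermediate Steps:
J(b, u) = 13
P(M) = -1/2 (P(M) = -3/2 + 1 = -1/2)
t = 49/2 (t = (7*((4 + 3)*(-1)))*(-1/2) = (7*(7*(-1)))*(-1/2) = (7*(-7))*(-1/2) = -49*(-1/2) = 49/2 ≈ 24.500)
(t + 76)*J(20, -16) = (49/2 + 76)*13 = (201/2)*13 = 2613/2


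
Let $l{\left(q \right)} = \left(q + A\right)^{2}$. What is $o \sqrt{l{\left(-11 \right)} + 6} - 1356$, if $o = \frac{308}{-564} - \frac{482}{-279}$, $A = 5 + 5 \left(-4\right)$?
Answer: $-1356 + \frac{15493 \sqrt{682}}{13113} \approx -1325.1$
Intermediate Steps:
$A = -15$ ($A = 5 - 20 = -15$)
$l{\left(q \right)} = \left(-15 + q\right)^{2}$ ($l{\left(q \right)} = \left(q - 15\right)^{2} = \left(-15 + q\right)^{2}$)
$o = \frac{15493}{13113}$ ($o = 308 \left(- \frac{1}{564}\right) - - \frac{482}{279} = - \frac{77}{141} + \frac{482}{279} = \frac{15493}{13113} \approx 1.1815$)
$o \sqrt{l{\left(-11 \right)} + 6} - 1356 = \frac{15493 \sqrt{\left(-15 - 11\right)^{2} + 6}}{13113} - 1356 = \frac{15493 \sqrt{\left(-26\right)^{2} + 6}}{13113} - 1356 = \frac{15493 \sqrt{676 + 6}}{13113} - 1356 = \frac{15493 \sqrt{682}}{13113} - 1356 = -1356 + \frac{15493 \sqrt{682}}{13113}$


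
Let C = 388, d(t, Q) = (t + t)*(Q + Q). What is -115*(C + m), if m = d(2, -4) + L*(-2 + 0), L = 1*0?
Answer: -40940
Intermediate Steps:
d(t, Q) = 4*Q*t (d(t, Q) = (2*t)*(2*Q) = 4*Q*t)
L = 0
m = -32 (m = 4*(-4)*2 + 0*(-2 + 0) = -32 + 0*(-2) = -32 + 0 = -32)
-115*(C + m) = -115*(388 - 32) = -115*356 = -1*40940 = -40940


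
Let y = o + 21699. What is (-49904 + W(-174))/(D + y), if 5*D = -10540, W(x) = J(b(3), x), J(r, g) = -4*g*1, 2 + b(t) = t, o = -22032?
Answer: 49208/2441 ≈ 20.159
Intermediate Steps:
b(t) = -2 + t
J(r, g) = -4*g
W(x) = -4*x
D = -2108 (D = (⅕)*(-10540) = -2108)
y = -333 (y = -22032 + 21699 = -333)
(-49904 + W(-174))/(D + y) = (-49904 - 4*(-174))/(-2108 - 333) = (-49904 + 696)/(-2441) = -49208*(-1/2441) = 49208/2441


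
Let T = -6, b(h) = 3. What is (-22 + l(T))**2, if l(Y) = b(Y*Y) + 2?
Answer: 289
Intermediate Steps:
l(Y) = 5 (l(Y) = 3 + 2 = 5)
(-22 + l(T))**2 = (-22 + 5)**2 = (-17)**2 = 289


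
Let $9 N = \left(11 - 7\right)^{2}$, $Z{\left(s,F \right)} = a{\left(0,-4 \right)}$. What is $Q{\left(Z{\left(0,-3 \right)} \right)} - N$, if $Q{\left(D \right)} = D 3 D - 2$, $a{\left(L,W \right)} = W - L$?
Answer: $\frac{398}{9} \approx 44.222$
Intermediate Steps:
$Z{\left(s,F \right)} = -4$ ($Z{\left(s,F \right)} = -4 - 0 = -4 + 0 = -4$)
$Q{\left(D \right)} = -2 + 3 D^{2}$ ($Q{\left(D \right)} = 3 D^{2} - 2 = -2 + 3 D^{2}$)
$N = \frac{16}{9}$ ($N = \frac{\left(11 - 7\right)^{2}}{9} = \frac{4^{2}}{9} = \frac{1}{9} \cdot 16 = \frac{16}{9} \approx 1.7778$)
$Q{\left(Z{\left(0,-3 \right)} \right)} - N = \left(-2 + 3 \left(-4\right)^{2}\right) - \frac{16}{9} = \left(-2 + 3 \cdot 16\right) - \frac{16}{9} = \left(-2 + 48\right) - \frac{16}{9} = 46 - \frac{16}{9} = \frac{398}{9}$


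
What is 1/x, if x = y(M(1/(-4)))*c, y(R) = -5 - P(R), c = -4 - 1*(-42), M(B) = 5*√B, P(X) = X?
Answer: -2/475 + I/475 ≈ -0.0042105 + 0.0021053*I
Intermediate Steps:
c = 38 (c = -4 + 42 = 38)
y(R) = -5 - R
x = -190 - 95*I (x = (-5 - 5*√(1/(-4)))*38 = (-5 - 5*√(-¼))*38 = (-5 - 5*I/2)*38 = -190 - 95*I ≈ -190.0 - 95.0*I)
1/x = 1/(-190 - 95*I) = (-190 + 95*I)/45125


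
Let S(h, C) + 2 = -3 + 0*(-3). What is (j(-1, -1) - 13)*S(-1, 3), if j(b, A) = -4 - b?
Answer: 80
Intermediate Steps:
S(h, C) = -5 (S(h, C) = -2 + (-3 + 0*(-3)) = -2 + (-3 + 0) = -2 - 3 = -5)
(j(-1, -1) - 13)*S(-1, 3) = ((-4 - 1*(-1)) - 13)*(-5) = ((-4 + 1) - 13)*(-5) = (-3 - 13)*(-5) = -16*(-5) = 80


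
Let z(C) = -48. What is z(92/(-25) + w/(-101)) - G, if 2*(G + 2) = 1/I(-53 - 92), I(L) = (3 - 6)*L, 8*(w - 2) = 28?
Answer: -40021/870 ≈ -46.001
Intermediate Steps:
w = 11/2 (w = 2 + (⅛)*28 = 2 + 7/2 = 11/2 ≈ 5.5000)
I(L) = -3*L
G = -1739/870 (G = -2 + 1/(2*((-3*(-53 - 92)))) = -2 + 1/(2*((-3*(-145)))) = -2 + (½)/435 = -2 + (½)*(1/435) = -2 + 1/870 = -1739/870 ≈ -1.9988)
z(92/(-25) + w/(-101)) - G = -48 - 1*(-1739/870) = -48 + 1739/870 = -40021/870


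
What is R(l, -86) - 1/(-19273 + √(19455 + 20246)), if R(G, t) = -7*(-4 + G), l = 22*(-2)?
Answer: 124793385481/371408828 + 37*√29/371408828 ≈ 336.00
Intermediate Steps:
l = -44
R(G, t) = 28 - 7*G
R(l, -86) - 1/(-19273 + √(19455 + 20246)) = (28 - 7*(-44)) - 1/(-19273 + √(19455 + 20246)) = (28 + 308) - 1/(-19273 + √39701) = 336 - 1/(-19273 + 37*√29)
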